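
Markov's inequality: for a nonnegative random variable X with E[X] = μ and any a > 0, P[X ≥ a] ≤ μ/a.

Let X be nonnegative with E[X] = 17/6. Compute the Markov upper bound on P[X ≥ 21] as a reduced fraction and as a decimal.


μ = E[X] = 17/6, a = 21.
Markov: P[X ≥ 21] ≤ μ/a = (17/6)/21 = 17/126.
Numerically: ≈ 0.135.
(Since a = 21 > μ = 2.833, the bound 17/126 is < 1 and informative.)

P[X ≥ 21] ≤ 17/126 ≈ 0.135.


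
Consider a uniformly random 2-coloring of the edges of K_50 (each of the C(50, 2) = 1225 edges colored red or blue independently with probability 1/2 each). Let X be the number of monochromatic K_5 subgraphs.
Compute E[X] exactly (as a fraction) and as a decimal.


Let X = Σ_S X_S over the C(50, 5) = 2118760 subsets S of size 5, where X_S = 1 if the K_5 on S is monochromatic.
For a fixed S, the K_5 on S has C(5, 2) = 10 edges. P[all 10 edges red] = (1/2)^10, and likewise for blue, so P[monochromatic] = 2·(1/2)^10 = 2^{1 − 10} = 1/512.
By linearity: E[X] = C(50, 5) · 2^{1 − 10} = 2118760 · 1/512 = 264845/64.
Numerically: E[X] ≈ 4138.203125.

E[X] = C(50,5)·2^(1−C(5,2)) = 264845/64 ≈ 4138.203125.


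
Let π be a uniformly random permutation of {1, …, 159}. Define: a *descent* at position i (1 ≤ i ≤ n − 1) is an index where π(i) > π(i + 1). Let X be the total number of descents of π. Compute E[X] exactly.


Write X = Σ X_I over i = 1, …, 158, with X_I the indicator of one descent.
There are 158 indicators.
For each fixed i, the pair (π(i), π(i+1)) is a uniformly random ordered pair of distinct values from {1, …, 159}; by symmetry P[π(i) > π(i+1)] = 1/2.
By linearity: E[X] = 158 · (1/2) = (159 − 1) · (1/2) = 79 ≈ 79.0000.

E[X] = 79 = 79.0000.


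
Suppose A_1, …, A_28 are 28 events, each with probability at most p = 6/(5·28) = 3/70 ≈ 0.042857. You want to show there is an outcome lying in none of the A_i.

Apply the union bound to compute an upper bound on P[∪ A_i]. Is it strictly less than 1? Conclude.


Union bound: P[∪_{i=1}^{28} A_i] ≤ Σ_i P[A_i] ≤ 28·p = 28·(3/70) = 6/5.
Numerically: 6/5 ≈ 1.200000.
Is 6/5 < 1? NO.
Since the bound 6/5 is ≥ 1, the union bound is uninformative here; it does NOT by itself certify existence.

28·p = 6/5 ≈ 1.200000; existence NOT certified by the union bound.


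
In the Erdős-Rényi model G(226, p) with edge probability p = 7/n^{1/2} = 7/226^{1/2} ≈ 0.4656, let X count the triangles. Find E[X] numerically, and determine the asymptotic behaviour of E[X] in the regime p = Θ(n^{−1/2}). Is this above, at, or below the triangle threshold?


Number of potential triangles: C(226, 3) = 1898400.
Each occurs with probability p³ ≈ (0.4656)³ ≈ 1.009558e-01.
By linearity: E[X] = C(226, 3)·p³ ≈ 1898400 · 1.009558e-01 ≈ 191654.5731.
Since α = 1/2 < 1, p = c/n^{1/2} ≫ 1/n is above the triangle threshold p ~ 1/n. Asymptotically E[X] ~ (c³/6)·n^{3(1−α)} = (7³/6)·n^{1.5} → ∞; triangles are abundant w.h.p.

E[X] ≈ 191654.5731; in regime p = Θ(1/n^{1/2}) E[X] diverges (above the triangle threshold p ~ 1/n).


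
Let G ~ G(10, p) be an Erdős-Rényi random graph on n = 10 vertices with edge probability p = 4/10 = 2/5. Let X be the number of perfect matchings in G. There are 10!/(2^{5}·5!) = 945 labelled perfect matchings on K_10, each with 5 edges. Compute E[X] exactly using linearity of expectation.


K_10 has 10!/(2^{5}·5!) = 945 labelled perfect matchings.
For each such perfect matching H, let X_H = 1 if all 5 edges of H are present in G. Then P[X_H = 1] = p^{5} = (2/5)^{5} = 32/3125.
By linearity: E[X] = Σ_H E[X_H] = 945 · p^{5} = 945 · 32/3125 = 6048/625.
Numerically: E[X] ≈ 9.677.

E[X] = 945 · (2/5)^{5} = 6048/625 ≈ 9.677.


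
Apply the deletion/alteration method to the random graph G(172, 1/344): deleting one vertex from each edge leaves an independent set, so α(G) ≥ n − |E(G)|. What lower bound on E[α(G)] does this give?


E[|E(G)|] = C(172, 2)·p = 14706 · (1/344) = 171/4.
E[α(G)] ≥ n − E[|E(G)|] = 172 − 171/4 = 517/4.
Numerically: ≈ 129.25000.
(This is only a lower bound; the true E[α(G)] may be larger.)

E[α(G)] ≥ 517/4 ≈ 129.25000.


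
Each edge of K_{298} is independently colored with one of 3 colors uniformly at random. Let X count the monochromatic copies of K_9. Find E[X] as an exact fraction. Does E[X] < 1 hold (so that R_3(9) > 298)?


E[X] = C(298, 9) · 3^{1 − 36} = 45207677551849890 · 3^{−35} = 45207677551849890/50031545098999707.
As a reduced fraction: E[X] = 15069225850616630/16677181699666569 ≈ 0.9035835.
Is E[X] < 1? YES.
Since E[X] < 1, there exists a 3-coloring of K_{298} with no monochromatic K_9; hence R_3(9) > 298.

E[X] = 15069225850616630/16677181699666569 ≈ 0.9035835; E[X] < 1, so R_3(9) > 298.


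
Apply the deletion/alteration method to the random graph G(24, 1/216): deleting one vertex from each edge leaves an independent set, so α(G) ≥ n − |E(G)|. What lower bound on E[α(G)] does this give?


E[|E(G)|] = C(24, 2)·p = 276 · (1/216) = 23/18.
E[α(G)] ≥ n − E[|E(G)|] = 24 − 23/18 = 409/18.
Numerically: ≈ 22.72222.
(This is only a lower bound; the true E[α(G)] may be larger.)

E[α(G)] ≥ 409/18 ≈ 22.72222.


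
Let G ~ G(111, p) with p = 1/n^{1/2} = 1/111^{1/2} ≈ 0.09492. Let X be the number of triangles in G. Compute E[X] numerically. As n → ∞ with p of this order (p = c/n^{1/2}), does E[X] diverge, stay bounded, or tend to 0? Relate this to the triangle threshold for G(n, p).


Number of potential triangles: C(111, 3) = 221815.
Each occurs with probability p³ ≈ (0.09492)³ ≈ 8.550973e-04.
By linearity: E[X] = C(111, 3)·p³ ≈ 221815 · 8.550973e-04 ≈ 189.6734.
Since α = 1/2 < 1, p = c/n^{1/2} ≫ 1/n is above the triangle threshold p ~ 1/n. Asymptotically E[X] ~ (c³/6)·n^{3(1−α)} = (1³/6)·n^{1.5} → ∞; triangles are abundant w.h.p.

E[X] ≈ 189.6734; in regime p = Θ(1/n^{1/2}) E[X] diverges (above the triangle threshold p ~ 1/n).


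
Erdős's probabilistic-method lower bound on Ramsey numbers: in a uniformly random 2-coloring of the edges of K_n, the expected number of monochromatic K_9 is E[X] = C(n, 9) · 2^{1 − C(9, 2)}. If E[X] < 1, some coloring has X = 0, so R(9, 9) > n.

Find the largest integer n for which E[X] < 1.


We need C(n, 9) · 2^{1 − 36} < 1, i.e. C(n, 9) < 2^{36 − 1} = 34359738368.
Check values of n near the boundary:
  n = 60: C(60, 9) = 14783142660; 14783142660 < 34359738368? YES
  n = 61: C(61, 9) = 17341763505; 17341763505 < 34359738368? YES
  n = 62: C(62, 9) = 20286591270; 20286591270 < 34359738368? YES
  n = 63: C(63, 9) = 23667689815; 23667689815 < 34359738368? YES
  n = 64: C(64, 9) = 27540584512; 27540584512 < 34359738368? YES
  n = 65: C(65, 9) = 31966749880; 31966749880 < 34359738368? YES
  n = 66: C(66, 9) = 37014131440; 37014131440 < 34359738368? NO
  n = 67: C(67, 9) = 42757703560; 42757703560 < 34359738368? NO
The largest n with C(n, 9) < 34359738368 is n = 65 (where E[X] = 3995843735/4294967296 ≈ 0.93035). Hence R(9, 9) > 65, i.e. R(9, 9) ≥ 66.

Largest n = 65; hence R(9, 9) > 65.


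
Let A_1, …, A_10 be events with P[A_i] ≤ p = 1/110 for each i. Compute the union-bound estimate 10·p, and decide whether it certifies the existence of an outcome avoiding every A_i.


Union bound: P[∪_{i=1}^{10} A_i] ≤ Σ_i P[A_i] ≤ 10·p = 10·(1/110) = 1/11.
Numerically: 1/11 ≈ 0.090909.
Is 1/11 < 1? YES.
Since P[∪ A_i] ≤ 1/11 < 1, the complement has P[∩ A_i^c] ≥ 1 − 1/11 = 10/11 > 0, so some outcome avoids every A_i.

10·p = 1/11 ≈ 0.090909; existence CERTIFIED by the union bound.


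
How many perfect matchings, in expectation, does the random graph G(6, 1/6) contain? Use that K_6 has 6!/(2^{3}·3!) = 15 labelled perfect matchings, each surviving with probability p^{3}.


K_6 has 6!/(2^{3}·3!) = 15 labelled perfect matchings.
For each such perfect matching H, let X_H = 1 if all 3 edges of H are present in G. Then P[X_H = 1] = p^{3} = (1/6)^{3} = 1/216.
By linearity: E[X] = Σ_H E[X_H] = 15 · p^{3} = 15 · 1/216 = 5/72.
Numerically: E[X] ≈ 0.06944.

E[X] = 15 · (1/6)^{3} = 5/72 ≈ 0.06944.


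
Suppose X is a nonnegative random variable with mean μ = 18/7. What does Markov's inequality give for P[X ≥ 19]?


μ = E[X] = 18/7, a = 19.
Markov: P[X ≥ 19] ≤ μ/a = (18/7)/19 = 18/133.
Numerically: ≈ 0.135.
(Since a = 19 > μ = 2.571, the bound 18/133 is < 1 and informative.)

P[X ≥ 19] ≤ 18/133 ≈ 0.135.


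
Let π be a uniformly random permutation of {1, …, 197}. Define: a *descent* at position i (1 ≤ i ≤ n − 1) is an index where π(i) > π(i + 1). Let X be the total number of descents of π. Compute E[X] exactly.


Write X = Σ X_I over i = 1, …, 196, with X_I the indicator of one descent.
There are 196 indicators.
For each fixed i, the pair (π(i), π(i+1)) is a uniformly random ordered pair of distinct values from {1, …, 197}; by symmetry P[π(i) > π(i+1)] = 1/2.
By linearity: E[X] = 196 · (1/2) = (197 − 1) · (1/2) = 98 ≈ 98.00000.

E[X] = 98 = 98.00000.


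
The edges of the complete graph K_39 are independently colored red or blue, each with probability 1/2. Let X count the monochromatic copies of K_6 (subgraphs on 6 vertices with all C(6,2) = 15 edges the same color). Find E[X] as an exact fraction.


Let X = Σ_S X_S over the C(39, 6) = 3262623 subsets S of size 6, where X_S = 1 if the K_6 on S is monochromatic.
For a fixed S, the K_6 on S has C(6, 2) = 15 edges. P[all 15 edges red] = (1/2)^15, and likewise for blue, so P[monochromatic] = 2·(1/2)^15 = 2^{1 − 15} = 1/16384.
By linearity: E[X] = C(39, 6) · 2^{1 − 15} = 3262623 · 1/16384 = 3262623/16384.
Numerically: E[X] ≈ 199.1347.

E[X] = C(39,6)·2^(1−C(6,2)) = 3262623/16384 ≈ 199.1347.


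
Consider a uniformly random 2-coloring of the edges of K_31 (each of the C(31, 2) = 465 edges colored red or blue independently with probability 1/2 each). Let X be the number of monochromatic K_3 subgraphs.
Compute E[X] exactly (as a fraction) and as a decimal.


Let X = Σ_S X_S over the C(31, 3) = 4495 subsets S of size 3, where X_S = 1 if the K_3 on S is monochromatic.
For a fixed S, the K_3 on S has C(3, 2) = 3 edges. P[all 3 edges red] = (1/2)^3, and likewise for blue, so P[monochromatic] = 2·(1/2)^3 = 2^{1 − 3} = 1/4.
By linearity of expectation: E[X] = C(31, 3) · 2^{1 − 3} = 4495 · 1/4 = 4495/4.
Numerically: E[X] ≈ 1123.7500.

E[X] = C(31,3)·2^(1−C(3,2)) = 4495/4 ≈ 1123.7500.


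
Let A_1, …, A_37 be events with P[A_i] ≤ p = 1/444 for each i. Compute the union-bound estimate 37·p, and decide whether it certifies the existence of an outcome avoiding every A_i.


Union bound: P[∪_{i=1}^{37} A_i] ≤ Σ_i P[A_i] ≤ 37·p = 37·(1/444) = 1/12.
Numerically: 1/12 ≈ 0.083333.
Is 1/12 < 1? YES.
Since P[∪ A_i] ≤ 1/12 < 1, the complement has P[∩ A_i^c] ≥ 1 − 1/12 = 11/12 > 0, so some outcome avoids every A_i.

37·p = 1/12 ≈ 0.083333; existence CERTIFIED by the union bound.


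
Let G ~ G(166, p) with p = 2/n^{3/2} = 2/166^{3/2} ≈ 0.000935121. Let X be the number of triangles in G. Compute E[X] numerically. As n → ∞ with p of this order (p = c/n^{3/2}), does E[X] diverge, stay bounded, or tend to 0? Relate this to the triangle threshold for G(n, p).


Number of potential triangles: C(166, 3) = 748660.
Each occurs with probability p³ ≈ (0.000935121)³ ≈ 8.17718062e-10.
By linearity: E[X] = C(166, 3)·p³ ≈ 748660 · 8.17718062e-10 ≈ 0.000612.
Since α = 3/2 > 1, p = c/n^{3/2} = o(1/n) is below the triangle threshold p ~ 1/n. Asymptotically E[X] ~ (c³/6)·n^{3(1−α)} = (2³/6)·n^{-1.5} → 0, so by Markov's inequality G has no triangles w.h.p.

E[X] ≈ 0.000612; in regime p = Θ(1/n^{3/2}) E[X] tends to 0 (below the triangle threshold p ~ 1/n).


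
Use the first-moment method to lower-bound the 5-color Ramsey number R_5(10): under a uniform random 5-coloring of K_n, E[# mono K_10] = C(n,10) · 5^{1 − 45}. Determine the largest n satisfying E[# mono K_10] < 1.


We need C(n, 10) · 5^{1 − 45} < 1, i.e. C(n, 10) < 5^{45 − 1} = 5684341886080801486968994140625.
Check values of n near the boundary:
  n = 5388: C(5388, 10) = 5634865093375880654852250419586; 5634865093375880654852250419586 < 5684341886080801486968994140625? YES
  n = 5389: C(5389, 10) = 5645340767466558997768874792926; 5645340767466558997768874792926 < 5684341886080801486968994140625? YES
  n = 5390: C(5390, 10) = 5655833965919099070255434039753; 5655833965919099070255434039753 < 5684341886080801486968994140625? YES
  n = 5391: C(5391, 10) = 5666344714787188828795213697883; 5666344714787188828795213697883 < 5684341886080801486968994140625? YES
  n = 5392: C(5392, 10) = 5676873040158402483252283957448; 5676873040158402483252283957448 < 5684341886080801486968994140625? YES
  n = 5393: C(5393, 10) = 5687418968154238267170642278008; 5687418968154238267170642278008 < 5684341886080801486968994140625? NO
  n = 5394: C(5394, 10) = 5697982524930156243149785372878; 5697982524930156243149785372878 < 5684341886080801486968994140625? NO
The largest n with C(n, 10) < 5684341886080801486968994140625 is n = 5392 (where E[X] = 5676873040158402483252283957448/5684341886080801486968994140625 ≈ 0.9987). Hence R_5(10) > 5392, i.e. R_5(10) ≥ 5393.

Largest n = 5392; hence R_5(10) > 5392.


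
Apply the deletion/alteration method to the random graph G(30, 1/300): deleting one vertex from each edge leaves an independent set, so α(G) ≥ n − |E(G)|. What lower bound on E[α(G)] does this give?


E[|E(G)|] = C(30, 2)·p = 435 · (1/300) = 29/20.
E[α(G)] ≥ n − E[|E(G)|] = 30 − 29/20 = 571/20.
Numerically: ≈ 28.55000.
(This is only a lower bound; the true E[α(G)] may be larger.)

E[α(G)] ≥ 571/20 ≈ 28.55000.


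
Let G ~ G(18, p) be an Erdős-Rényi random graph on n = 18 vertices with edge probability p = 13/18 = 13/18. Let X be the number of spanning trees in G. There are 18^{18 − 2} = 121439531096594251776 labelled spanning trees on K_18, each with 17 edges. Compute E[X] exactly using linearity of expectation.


K_18 has 18^{18 − 2} = 121439531096594251776 labelled spanning trees.
For each such spanning tree H, let X_H = 1 if all 17 edges of H are present in G. Then P[X_H = 1] = p^{17} = (13/18)^{17} = 8650415919381337933/2185911559738696531968.
By linearity of expectation: E[X] = Σ_H E[X_H] = 121439531096594251776 · p^{17} = 121439531096594251776 · 8650415919381337933/2185911559738696531968 = 8650415919381337933/18.
Numerically: E[X] ≈ 4.806e+17.

E[X] = 121439531096594251776 · (13/18)^{17} = 8650415919381337933/18 ≈ 4.806e+17.


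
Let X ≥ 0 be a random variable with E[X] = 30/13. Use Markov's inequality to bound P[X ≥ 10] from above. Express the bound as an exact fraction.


μ = E[X] = 30/13, a = 10.
Markov: P[X ≥ 10] ≤ μ/a = (30/13)/10 = 3/13.
Numerically: ≈ 0.230769.
(Since a = 10 > μ = 2.307692, the bound 3/13 is < 1 and informative.)

P[X ≥ 10] ≤ 3/13 ≈ 0.230769.


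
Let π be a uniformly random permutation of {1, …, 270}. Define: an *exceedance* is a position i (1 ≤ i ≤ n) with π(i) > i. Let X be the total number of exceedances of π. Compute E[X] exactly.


Write X = Σ_{i=1}^{270} X_i, where X_i = 1_{π(i) > i}.
For each fixed i, π(i) is uniform over {1, …, 270} (marginal of a uniform permutation), so P[π(i) > i] = (n − i)/n. Summing: Σ_{i=1}^{270} (n − i)/n = (0 + 1 + … + 269)/270 = 270(270 − 1)/(2·270) = (270 − 1)/2.
Hence E[X] = Σ_{i=1}^{270} (270 − i)/270 = 269/2 ≈ 134.500.

E[X] = 269/2 = 134.500.


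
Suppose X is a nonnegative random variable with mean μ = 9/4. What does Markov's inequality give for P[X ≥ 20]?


μ = E[X] = 9/4, a = 20.
Markov: P[X ≥ 20] ≤ μ/a = (9/4)/20 = 9/80.
Numerically: ≈ 0.1125.
(Since a = 20 > μ = 2.2500, the bound 9/80 is < 1 and informative.)

P[X ≥ 20] ≤ 9/80 ≈ 0.1125.


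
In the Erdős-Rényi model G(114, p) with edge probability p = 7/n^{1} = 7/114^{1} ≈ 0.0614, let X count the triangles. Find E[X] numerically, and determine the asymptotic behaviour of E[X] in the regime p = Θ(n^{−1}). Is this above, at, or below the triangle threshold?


Number of potential triangles: C(114, 3) = 240464.
Each occurs with probability p³ ≈ (0.0614)³ ≈ 2.315152e-04.
By linearity: E[X] = C(114, 3)·p³ ≈ 240464 · 2.315152e-04 ≈ 55.6711.
Here α = 1, so p = 7/n is exactly at the triangle threshold p ~ 1/n. Asymptotically E[X] → c³/6 = 7³/6 = 343/6 ≈ 57.1667, a bounded constant. In this regime the triangle count is asymptotically Poisson(c³/6).

E[X] ≈ 55.6711; in regime p = Θ(1/n^{1}) E[X] stays bounded (at the triangle threshold p ~ 1/n).


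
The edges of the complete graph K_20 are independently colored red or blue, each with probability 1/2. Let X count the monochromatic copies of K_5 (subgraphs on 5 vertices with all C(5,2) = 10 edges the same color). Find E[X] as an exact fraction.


Let X = Σ_S X_S over the C(20, 5) = 15504 subsets S of size 5, where X_S = 1 if the K_5 on S is monochromatic.
For a fixed S, the K_5 on S has C(5, 2) = 10 edges. P[all 10 edges red] = (1/2)^10, and likewise for blue, so P[monochromatic] = 2·(1/2)^10 = 2^{1 − 10} = 1/512.
Summing: E[X] = C(20, 5) · 2^{1 − 10} = 15504 · 1/512 = 969/32.
Numerically: E[X] ≈ 30.28125.

E[X] = C(20,5)·2^(1−C(5,2)) = 969/32 ≈ 30.28125.


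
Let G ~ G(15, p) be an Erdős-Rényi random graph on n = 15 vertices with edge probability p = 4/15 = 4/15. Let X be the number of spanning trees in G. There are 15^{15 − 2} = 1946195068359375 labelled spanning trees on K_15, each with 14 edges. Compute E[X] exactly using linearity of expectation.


K_15 has 15^{15 − 2} = 1946195068359375 labelled spanning trees.
For each such spanning tree H, let X_H = 1 if all 14 edges of H are present in G. Then P[X_H = 1] = p^{14} = (4/15)^{14} = 268435456/29192926025390625.
By linearity of expectation: E[X] = Σ_H E[X_H] = 1946195068359375 · p^{14} = 1946195068359375 · 268435456/29192926025390625 = 268435456/15.
Numerically: E[X] ≈ 1.78957e+07.

E[X] = 1946195068359375 · (4/15)^{14} = 268435456/15 ≈ 1.78957e+07.


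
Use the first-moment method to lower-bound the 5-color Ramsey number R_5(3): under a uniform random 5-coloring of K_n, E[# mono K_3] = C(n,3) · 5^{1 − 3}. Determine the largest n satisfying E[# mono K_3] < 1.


We need C(n, 3) · 5^{1 − 3} < 1, i.e. C(n, 3) < 5^{3 − 1} = 25.
Check values of n near the boundary:
  n = 5: C(5, 3) = 10; 10 < 25? YES
  n = 6: C(6, 3) = 20; 20 < 25? YES
  n = 7: C(7, 3) = 35; 35 < 25? NO
The largest n with C(n, 3) < 25 is n = 6 (where E[X] = 4/5 ≈ 0.8000). Hence R_5(3) > 6, i.e. R_5(3) ≥ 7.

Largest n = 6; hence R_5(3) > 6.


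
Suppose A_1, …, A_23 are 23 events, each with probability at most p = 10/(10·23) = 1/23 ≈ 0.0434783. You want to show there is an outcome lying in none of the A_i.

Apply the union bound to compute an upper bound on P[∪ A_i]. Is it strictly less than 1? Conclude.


Union bound: P[∪_{i=1}^{23} A_i] ≤ Σ_i P[A_i] ≤ 23·p = 23·(1/23) = 1.
Numerically: 1 ≈ 1.0000000.
Is 1 < 1? NO.
Since the bound 1 is ≥ 1, the union bound is uninformative here; it does NOT by itself certify existence.

23·p = 1 ≈ 1.0000000; existence NOT certified by the union bound.


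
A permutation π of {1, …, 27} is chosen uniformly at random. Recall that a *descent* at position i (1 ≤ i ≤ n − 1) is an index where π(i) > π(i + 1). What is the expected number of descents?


Write X = Σ X_I over i = 1, …, 26, with X_I the indicator of one descent.
There are 26 indicators.
For each fixed i, the pair (π(i), π(i+1)) is a uniformly random ordered pair of distinct values from {1, …, 27}; by symmetry P[π(i) > π(i+1)] = 1/2.
By linearity: E[X] = 26 · (1/2) = (27 − 1) · (1/2) = 13 ≈ 13.000.

E[X] = 13 = 13.000.


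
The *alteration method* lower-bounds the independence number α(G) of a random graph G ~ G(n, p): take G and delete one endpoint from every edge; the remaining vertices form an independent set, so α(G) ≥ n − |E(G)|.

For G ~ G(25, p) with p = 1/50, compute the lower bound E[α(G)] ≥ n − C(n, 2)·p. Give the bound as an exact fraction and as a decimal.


E[|E(G)|] = C(25, 2)·p = 300 · (1/50) = 6.
E[α(G)] ≥ n − E[|E(G)|] = 25 − 6 = 19.
Numerically: ≈ 19.0000.
(This is only a lower bound; the true E[α(G)] may be larger.)

E[α(G)] ≥ 19 ≈ 19.0000.


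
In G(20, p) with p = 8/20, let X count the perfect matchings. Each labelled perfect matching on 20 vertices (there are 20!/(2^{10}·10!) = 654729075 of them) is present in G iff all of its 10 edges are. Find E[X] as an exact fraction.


K_20 has 20!/(2^{10}·10!) = 654729075 labelled perfect matchings.
For each such perfect matching H, let X_H = 1 if all 10 edges of H are present in G. Then P[X_H = 1] = p^{10} = (2/5)^{10} = 1024/9765625.
Summing the indicators: E[X] = Σ_H E[X_H] = 654729075 · p^{10} = 654729075 · 1024/9765625 = 26817702912/390625.
Numerically: E[X] ≈ 6.865e+04.

E[X] = 654729075 · (2/5)^{10} = 26817702912/390625 ≈ 6.865e+04.


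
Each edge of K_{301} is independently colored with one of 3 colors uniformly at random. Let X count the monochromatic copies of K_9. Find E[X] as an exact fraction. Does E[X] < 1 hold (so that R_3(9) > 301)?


E[X] = C(301, 9) · 3^{1 − 36} = 49533303936090975 · 3^{−35} = 49533303936090975/50031545098999707.
As a reduced fraction: E[X] = 16511101312030325/16677181699666569 ≈ 0.9900415.
Is E[X] < 1? YES.
Since E[X] < 1, there exists a 3-coloring of K_{301} with no monochromatic K_9; hence R_3(9) > 301.

E[X] = 16511101312030325/16677181699666569 ≈ 0.9900415; E[X] < 1, so R_3(9) > 301.


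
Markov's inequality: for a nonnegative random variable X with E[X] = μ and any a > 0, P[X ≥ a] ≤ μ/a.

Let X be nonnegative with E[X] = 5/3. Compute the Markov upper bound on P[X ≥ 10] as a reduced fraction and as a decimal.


μ = E[X] = 5/3, a = 10.
Markov: P[X ≥ 10] ≤ μ/a = (5/3)/10 = 1/6.
Numerically: ≈ 0.166667.
(Since a = 10 > μ = 1.666667, the bound 1/6 is < 1 and informative.)

P[X ≥ 10] ≤ 1/6 ≈ 0.166667.


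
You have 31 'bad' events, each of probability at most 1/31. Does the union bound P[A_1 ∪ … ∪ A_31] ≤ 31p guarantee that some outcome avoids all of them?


Union bound: P[∪_{i=1}^{31} A_i] ≤ Σ_i P[A_i] ≤ 31·p = 31·(1/31) = 1.
Numerically: 1 ≈ 1.000.
Is 1 < 1? NO.
Since the bound 1 is ≥ 1, the union bound is uninformative here; it does NOT by itself certify existence.

31·p = 1 ≈ 1.000; existence NOT certified by the union bound.


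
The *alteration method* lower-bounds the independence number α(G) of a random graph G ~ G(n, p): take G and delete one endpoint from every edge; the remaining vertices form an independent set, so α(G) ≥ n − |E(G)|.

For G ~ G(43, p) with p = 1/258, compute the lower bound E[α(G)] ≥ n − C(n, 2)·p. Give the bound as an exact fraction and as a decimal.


E[|E(G)|] = C(43, 2)·p = 903 · (1/258) = 7/2.
E[α(G)] ≥ n − E[|E(G)|] = 43 − 7/2 = 79/2.
Numerically: ≈ 39.50000.
(This is only a lower bound; the true E[α(G)] may be larger.)

E[α(G)] ≥ 79/2 ≈ 39.50000.


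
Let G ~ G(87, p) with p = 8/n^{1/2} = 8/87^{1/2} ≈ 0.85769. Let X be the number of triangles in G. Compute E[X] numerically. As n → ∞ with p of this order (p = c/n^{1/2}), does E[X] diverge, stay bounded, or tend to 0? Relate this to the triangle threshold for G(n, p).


Number of potential triangles: C(87, 3) = 105995.
Each occurs with probability p³ ≈ (0.85769)³ ≈ 6.3094439e-01.
By linearity: E[X] = C(87, 3)·p³ ≈ 105995 · 6.3094439e-01 ≈ 66876.95044.
Since α = 1/2 < 1, p = c/n^{1/2} ≫ 1/n is above the triangle threshold p ~ 1/n. Asymptotically E[X] ~ (c³/6)·n^{3(1−α)} = (8³/6)·n^{1.5} → ∞; triangles are abundant w.h.p.

E[X] ≈ 66876.95044; in regime p = Θ(1/n^{1/2}) E[X] diverges (above the triangle threshold p ~ 1/n).


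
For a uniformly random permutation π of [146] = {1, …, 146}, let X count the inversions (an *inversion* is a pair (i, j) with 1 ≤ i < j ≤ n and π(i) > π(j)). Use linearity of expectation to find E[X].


Write X = Σ X_I over the C(146, 2) = 10585 pairs i < j, with X_I the indicator of one inversion.
There are 10585 indicators.
For each fixed pair i < j, the values π(i) and π(j) are two distinct elements of {1, …, 146} in uniformly random order; by symmetry P[π(i) > π(j)] = 1/2.
By linearity: E[X] = 10585 · (1/2) = C(146, 2) · (1/2) = 10585/2 = 10585/2 ≈ 5292.500000.

E[X] = 10585/2 = 5292.500000.


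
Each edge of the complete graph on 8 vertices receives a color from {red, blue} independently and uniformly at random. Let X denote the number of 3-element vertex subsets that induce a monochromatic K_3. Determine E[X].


Let X = Σ_S X_S over the C(8, 3) = 56 subsets S of size 3, where X_S = 1 if the K_3 on S is monochromatic.
For a fixed S, the K_3 on S has C(3, 2) = 3 edges. P[all 3 edges red] = (1/2)^3, and likewise for blue, so P[monochromatic] = 2·(1/2)^3 = 2^{1 − 3} = 1/4.
By linearity: E[X] = C(8, 3) · 2^{1 − 3} = 56 · 1/4 = 14.
Numerically: E[X] ≈ 14.000000.

E[X] = C(8,3)·2^(1−C(3,2)) = 14 ≈ 14.000000.


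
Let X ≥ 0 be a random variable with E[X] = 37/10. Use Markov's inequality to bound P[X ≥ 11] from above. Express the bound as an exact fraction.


μ = E[X] = 37/10, a = 11.
Markov: P[X ≥ 11] ≤ μ/a = (37/10)/11 = 37/110.
Numerically: ≈ 0.33636.
(Since a = 11 > μ = 3.70000, the bound 37/110 is < 1 and informative.)

P[X ≥ 11] ≤ 37/110 ≈ 0.33636.


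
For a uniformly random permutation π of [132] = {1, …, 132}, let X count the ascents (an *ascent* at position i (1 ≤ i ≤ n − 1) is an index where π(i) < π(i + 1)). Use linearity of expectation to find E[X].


Write X = Σ X_I over i = 1, …, 131, with X_I the indicator of one ascent.
There are 131 indicators.
For each fixed i, the pair (π(i), π(i+1)) is a uniformly random ordered pair of distinct values from {1, …, 132}; by symmetry P[π(i) < π(i+1)] = 1/2.
By linearity: E[X] = 131 · (1/2) = (132 − 1) · (1/2) = 131/2 ≈ 65.500.

E[X] = 131/2 = 65.500.


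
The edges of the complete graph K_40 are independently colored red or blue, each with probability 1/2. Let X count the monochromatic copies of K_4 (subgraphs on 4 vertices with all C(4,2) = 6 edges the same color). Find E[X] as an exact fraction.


Let X = Σ_S X_S over the C(40, 4) = 91390 subsets S of size 4, where X_S = 1 if the K_4 on S is monochromatic.
For a fixed S, the K_4 on S has C(4, 2) = 6 edges. P[all 6 edges red] = (1/2)^6, and likewise for blue, so P[monochromatic] = 2·(1/2)^6 = 2^{1 − 6} = 1/32.
By linearity: E[X] = C(40, 4) · 2^{1 − 6} = 91390 · 1/32 = 45695/16.
Numerically: E[X] ≈ 2855.937500.

E[X] = C(40,4)·2^(1−C(4,2)) = 45695/16 ≈ 2855.937500.


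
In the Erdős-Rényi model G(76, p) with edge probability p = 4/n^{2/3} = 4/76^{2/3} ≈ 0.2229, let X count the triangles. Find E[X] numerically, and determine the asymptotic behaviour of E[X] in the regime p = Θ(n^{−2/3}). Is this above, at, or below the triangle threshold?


Number of potential triangles: C(76, 3) = 70300.
Each occurs with probability p³ ≈ (0.2229)³ ≈ 1.108033e-02.
By linearity: E[X] = C(76, 3)·p³ ≈ 70300 · 1.108033e-02 ≈ 778.9474.
Since α = 2/3 < 1, p = c/n^{2/3} ≫ 1/n is above the triangle threshold p ~ 1/n. Asymptotically E[X] ~ (c³/6)·n^{3(1−α)} = (4³/6)·n^{1} → ∞; triangles are abundant w.h.p.

E[X] ≈ 778.9474; in regime p = Θ(1/n^{2/3}) E[X] diverges (above the triangle threshold p ~ 1/n).


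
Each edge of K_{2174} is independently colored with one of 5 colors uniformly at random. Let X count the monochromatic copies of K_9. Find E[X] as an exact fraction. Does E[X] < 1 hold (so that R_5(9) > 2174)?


E[X] = C(2174, 9) · 5^{1 − 36} = 2940165687188920530702934 · 5^{−35} = 2940165687188920530702934/2910383045673370361328125.
As a reduced fraction: E[X] = 2940165687188920530702934/2910383045673370361328125 ≈ 1.0102.
Is E[X] < 1? NO.
Since E[X] ≥ 1, the first-moment bound is inconclusive at n = 2174; it does NOT by itself certify R_5(9) > 2174.

E[X] = 2940165687188920530702934/2910383045673370361328125 ≈ 1.0102; E[X] ≥ 1; first-moment method inconclusive here.


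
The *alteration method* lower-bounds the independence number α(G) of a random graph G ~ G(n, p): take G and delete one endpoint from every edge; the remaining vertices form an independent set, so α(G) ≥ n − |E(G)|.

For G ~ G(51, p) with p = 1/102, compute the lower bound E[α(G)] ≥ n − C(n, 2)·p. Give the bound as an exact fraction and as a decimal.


E[|E(G)|] = C(51, 2)·p = 1275 · (1/102) = 25/2.
E[α(G)] ≥ n − E[|E(G)|] = 51 − 25/2 = 77/2.
Numerically: ≈ 38.500.
(This is only a lower bound; the true E[α(G)] may be larger.)

E[α(G)] ≥ 77/2 ≈ 38.500.


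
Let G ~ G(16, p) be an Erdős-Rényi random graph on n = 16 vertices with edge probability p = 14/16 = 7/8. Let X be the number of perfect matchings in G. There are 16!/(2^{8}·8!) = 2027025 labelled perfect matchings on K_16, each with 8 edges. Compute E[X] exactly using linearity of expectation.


K_16 has 16!/(2^{8}·8!) = 2027025 labelled perfect matchings.
For each such perfect matching H, let X_H = 1 if all 8 edges of H are present in G. Then P[X_H = 1] = p^{8} = (7/8)^{8} = 5764801/16777216.
Summing the indicators: E[X] = Σ_H E[X_H] = 2027025 · p^{8} = 2027025 · 5764801/16777216 = 11685395747025/16777216.
Numerically: E[X] ≈ 6.965e+05.

E[X] = 2027025 · (7/8)^{8} = 11685395747025/16777216 ≈ 6.965e+05.


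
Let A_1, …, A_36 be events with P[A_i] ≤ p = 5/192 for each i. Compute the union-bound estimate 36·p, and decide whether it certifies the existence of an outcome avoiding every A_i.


Union bound: P[∪_{i=1}^{36} A_i] ≤ Σ_i P[A_i] ≤ 36·p = 36·(5/192) = 15/16.
Numerically: 15/16 ≈ 0.9375.
Is 15/16 < 1? YES.
Since P[∪ A_i] ≤ 15/16 < 1, the complement has P[∩ A_i^c] ≥ 1 − 15/16 = 1/16 > 0, so some outcome avoids every A_i.

36·p = 15/16 ≈ 0.9375; existence CERTIFIED by the union bound.


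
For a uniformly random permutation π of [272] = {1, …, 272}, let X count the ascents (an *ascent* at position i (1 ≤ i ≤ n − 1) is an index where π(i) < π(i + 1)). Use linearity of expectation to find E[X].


Write X = Σ X_I over i = 1, …, 271, with X_I the indicator of one ascent.
There are 271 indicators.
For each fixed i, the pair (π(i), π(i+1)) is a uniformly random ordered pair of distinct values from {1, …, 272}; by symmetry P[π(i) < π(i+1)] = 1/2.
By linearity: E[X] = 271 · (1/2) = (272 − 1) · (1/2) = 271/2 ≈ 135.5000.

E[X] = 271/2 = 135.5000.


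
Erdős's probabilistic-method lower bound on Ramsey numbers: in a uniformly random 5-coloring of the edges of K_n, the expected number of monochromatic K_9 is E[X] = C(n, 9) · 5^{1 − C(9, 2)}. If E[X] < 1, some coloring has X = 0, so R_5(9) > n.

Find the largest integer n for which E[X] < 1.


We need C(n, 9) · 5^{1 − 36} < 1, i.e. C(n, 9) < 5^{36 − 1} = 2910383045673370361328125.
Check values of n near the boundary:
  n = 2167: C(2167, 9) = 2855899084841489792706810; 2855899084841489792706810 < 2910383045673370361328125? YES
  n = 2168: C(2168, 9) = 2867804175977929537095120; 2867804175977929537095120 < 2910383045673370361328125? YES
  n = 2169: C(2169, 9) = 2879753360044504243499683; 2879753360044504243499683 < 2910383045673370361328125? YES
  n = 2170: C(2170, 9) = 2891746779868845075610510; 2891746779868845075610510 < 2910383045673370361328125? YES
  n = 2171: C(2171, 9) = 2903784578674959601827205; 2903784578674959601827205 < 2910383045673370361328125? YES
  n = 2172: C(2172, 9) = 2915866900084148060642020; 2915866900084148060642020 < 2910383045673370361328125? NO
  n = 2173: C(2173, 9) = 2927993888115921319674265; 2927993888115921319674265 < 2910383045673370361328125? NO
The largest n with C(n, 9) < 2910383045673370361328125 is n = 2171 (where E[X] = 580756915734991920365441/582076609134674072265625 ≈ 0.997733). Hence R_5(9) > 2171, i.e. R_5(9) ≥ 2172.

Largest n = 2171; hence R_5(9) > 2171.


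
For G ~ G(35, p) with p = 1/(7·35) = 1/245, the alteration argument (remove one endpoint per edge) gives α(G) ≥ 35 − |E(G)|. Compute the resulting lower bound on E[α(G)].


E[|E(G)|] = C(35, 2)·p = 595 · (1/245) = 17/7.
E[α(G)] ≥ n − E[|E(G)|] = 35 − 17/7 = 228/7.
Numerically: ≈ 32.571.
(This is only a lower bound; the true E[α(G)] may be larger.)

E[α(G)] ≥ 228/7 ≈ 32.571.


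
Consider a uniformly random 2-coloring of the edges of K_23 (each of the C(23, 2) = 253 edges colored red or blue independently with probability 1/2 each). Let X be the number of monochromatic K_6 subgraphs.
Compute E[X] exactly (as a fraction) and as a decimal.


Let X = Σ_S X_S over the C(23, 6) = 100947 subsets S of size 6, where X_S = 1 if the K_6 on S is monochromatic.
For a fixed S, the K_6 on S has C(6, 2) = 15 edges. P[all 15 edges red] = (1/2)^15, and likewise for blue, so P[monochromatic] = 2·(1/2)^15 = 2^{1 − 15} = 1/16384.
By linearity: E[X] = C(23, 6) · 2^{1 − 15} = 100947 · 1/16384 = 100947/16384.
Numerically: E[X] ≈ 6.1613.

E[X] = C(23,6)·2^(1−C(6,2)) = 100947/16384 ≈ 6.1613.


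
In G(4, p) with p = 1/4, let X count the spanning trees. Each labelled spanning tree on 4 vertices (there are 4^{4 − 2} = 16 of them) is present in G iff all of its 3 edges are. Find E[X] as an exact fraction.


K_4 has 4^{4 − 2} = 16 labelled spanning trees.
For each such spanning tree H, let X_H = 1 if all 3 edges of H are present in G. Then P[X_H = 1] = p^{3} = (1/4)^{3} = 1/64.
By linearity of expectation: E[X] = Σ_H E[X_H] = 16 · p^{3} = 16 · 1/64 = 1/4.
Numerically: E[X] ≈ 0.25.

E[X] = 16 · (1/4)^{3} = 1/4 ≈ 0.25.


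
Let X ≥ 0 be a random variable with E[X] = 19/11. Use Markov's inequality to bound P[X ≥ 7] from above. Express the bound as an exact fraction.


μ = E[X] = 19/11, a = 7.
Markov: P[X ≥ 7] ≤ μ/a = (19/11)/7 = 19/77.
Numerically: ≈ 0.247.
(Since a = 7 > μ = 1.727, the bound 19/77 is < 1 and informative.)

P[X ≥ 7] ≤ 19/77 ≈ 0.247.


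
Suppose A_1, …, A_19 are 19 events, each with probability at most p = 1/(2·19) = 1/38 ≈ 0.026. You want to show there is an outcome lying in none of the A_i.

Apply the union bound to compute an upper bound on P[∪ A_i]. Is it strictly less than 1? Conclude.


Union bound: P[∪_{i=1}^{19} A_i] ≤ Σ_i P[A_i] ≤ 19·p = 19·(1/38) = 1/2.
Numerically: 1/2 ≈ 0.500.
Is 1/2 < 1? YES.
Since P[∪ A_i] ≤ 1/2 < 1, the complement has P[∩ A_i^c] ≥ 1 − 1/2 = 1/2 > 0, so some outcome avoids every A_i.

19·p = 1/2 ≈ 0.500; existence CERTIFIED by the union bound.


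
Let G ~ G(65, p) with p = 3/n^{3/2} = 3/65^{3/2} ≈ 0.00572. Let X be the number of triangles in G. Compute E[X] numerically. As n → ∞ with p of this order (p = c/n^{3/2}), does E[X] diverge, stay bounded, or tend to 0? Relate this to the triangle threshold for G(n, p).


Number of potential triangles: C(65, 3) = 43680.
Each occurs with probability p³ ≈ (0.00572)³ ≈ 1.87609e-07.
By linearity: E[X] = C(65, 3)·p³ ≈ 43680 · 1.87609e-07 ≈ 0.008.
Since α = 3/2 > 1, p = c/n^{3/2} = o(1/n) is below the triangle threshold p ~ 1/n. Asymptotically E[X] ~ (c³/6)·n^{3(1−α)} = (3³/6)·n^{-1.5} → 0, so by Markov's inequality G has no triangles w.h.p.

E[X] ≈ 0.008; in regime p = Θ(1/n^{3/2}) E[X] tends to 0 (below the triangle threshold p ~ 1/n).


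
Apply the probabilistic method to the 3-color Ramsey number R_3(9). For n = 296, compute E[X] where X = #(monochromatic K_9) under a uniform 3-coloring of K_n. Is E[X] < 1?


E[X] = C(296, 9) · 3^{1 − 36} = 42513789098994080 · 3^{−35} = 42513789098994080/50031545098999707.
As a reduced fraction: E[X] = 42513789098994080/50031545098999707 ≈ 0.850.
Is E[X] < 1? YES.
Since E[X] < 1, there exists a 3-coloring of K_{296} with no monochromatic K_9; hence R_3(9) > 296.

E[X] = 42513789098994080/50031545098999707 ≈ 0.850; E[X] < 1, so R_3(9) > 296.


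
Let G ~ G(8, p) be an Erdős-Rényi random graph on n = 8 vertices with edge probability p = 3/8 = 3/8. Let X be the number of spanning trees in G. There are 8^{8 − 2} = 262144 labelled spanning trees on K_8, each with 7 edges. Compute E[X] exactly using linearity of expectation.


K_8 has 8^{8 − 2} = 262144 labelled spanning trees.
For each such spanning tree H, let X_H = 1 if all 7 edges of H are present in G. Then P[X_H = 1] = p^{7} = (3/8)^{7} = 2187/2097152.
By linearity of expectation: E[X] = Σ_H E[X_H] = 262144 · p^{7} = 262144 · 2187/2097152 = 2187/8.
Numerically: E[X] ≈ 273.375.

E[X] = 262144 · (3/8)^{7} = 2187/8 ≈ 273.375.


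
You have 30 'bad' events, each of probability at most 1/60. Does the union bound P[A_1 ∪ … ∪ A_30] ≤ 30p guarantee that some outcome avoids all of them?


Union bound: P[∪_{i=1}^{30} A_i] ≤ Σ_i P[A_i] ≤ 30·p = 30·(1/60) = 1/2.
Numerically: 1/2 ≈ 0.50000.
Is 1/2 < 1? YES.
Since P[∪ A_i] ≤ 1/2 < 1, the complement has P[∩ A_i^c] ≥ 1 − 1/2 = 1/2 > 0, so some outcome avoids every A_i.

30·p = 1/2 ≈ 0.50000; existence CERTIFIED by the union bound.


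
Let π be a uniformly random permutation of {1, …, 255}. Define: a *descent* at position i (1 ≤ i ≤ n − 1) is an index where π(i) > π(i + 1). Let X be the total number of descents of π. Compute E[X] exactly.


Write X = Σ X_I over i = 1, …, 254, with X_I the indicator of one descent.
There are 254 indicators.
For each fixed i, the pair (π(i), π(i+1)) is a uniformly random ordered pair of distinct values from {1, …, 255}; by symmetry P[π(i) > π(i+1)] = 1/2.
By linearity: E[X] = 254 · (1/2) = (255 − 1) · (1/2) = 127 ≈ 127.00000.

E[X] = 127 = 127.00000.


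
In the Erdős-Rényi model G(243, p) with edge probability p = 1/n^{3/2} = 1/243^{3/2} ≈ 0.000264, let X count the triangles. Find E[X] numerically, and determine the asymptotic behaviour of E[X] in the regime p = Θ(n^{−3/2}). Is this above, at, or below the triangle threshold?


Number of potential triangles: C(243, 3) = 2362041.
Each occurs with probability p³ ≈ (0.000264)³ ≈ 1.839805e-11.
By linearity: E[X] = C(243, 3)·p³ ≈ 2362041 · 1.839805e-11 ≈ 0.0000.
Since α = 3/2 > 1, p = c/n^{3/2} = o(1/n) is below the triangle threshold p ~ 1/n. Asymptotically E[X] ~ (c³/6)·n^{3(1−α)} = (1³/6)·n^{-1.5} → 0, so by Markov's inequality G has no triangles w.h.p.

E[X] ≈ 0.0000; in regime p = Θ(1/n^{3/2}) E[X] tends to 0 (below the triangle threshold p ~ 1/n).


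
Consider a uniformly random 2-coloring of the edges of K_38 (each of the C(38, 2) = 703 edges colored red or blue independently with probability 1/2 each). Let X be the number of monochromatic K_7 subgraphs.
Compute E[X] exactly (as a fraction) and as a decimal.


Let X = Σ_S X_S over the C(38, 7) = 12620256 subsets S of size 7, where X_S = 1 if the K_7 on S is monochromatic.
For a fixed S, the K_7 on S has C(7, 2) = 21 edges. P[all 21 edges red] = (1/2)^21, and likewise for blue, so P[monochromatic] = 2·(1/2)^21 = 2^{1 − 21} = 1/1048576.
By linearity of expectation: E[X] = C(38, 7) · 2^{1 − 21} = 12620256 · 1/1048576 = 394383/32768.
Numerically: E[X] ≈ 12.036.

E[X] = C(38,7)·2^(1−C(7,2)) = 394383/32768 ≈ 12.036.


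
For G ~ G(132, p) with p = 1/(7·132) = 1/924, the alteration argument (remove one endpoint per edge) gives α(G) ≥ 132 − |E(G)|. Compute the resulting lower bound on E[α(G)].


E[|E(G)|] = C(132, 2)·p = 8646 · (1/924) = 131/14.
E[α(G)] ≥ n − E[|E(G)|] = 132 − 131/14 = 1717/14.
Numerically: ≈ 122.6429.
(This is only a lower bound; the true E[α(G)] may be larger.)

E[α(G)] ≥ 1717/14 ≈ 122.6429.


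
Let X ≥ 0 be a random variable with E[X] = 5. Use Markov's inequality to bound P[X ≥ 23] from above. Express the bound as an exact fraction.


μ = E[X] = 5, a = 23.
Markov: P[X ≥ 23] ≤ μ/a = (5)/23 = 5/23.
Numerically: ≈ 0.217391.
(Since a = 23 > μ = 5.000000, the bound 5/23 is < 1 and informative.)

P[X ≥ 23] ≤ 5/23 ≈ 0.217391.
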